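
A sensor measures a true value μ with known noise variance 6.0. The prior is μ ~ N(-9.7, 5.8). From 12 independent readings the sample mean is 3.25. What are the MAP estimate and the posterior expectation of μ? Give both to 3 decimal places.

μ_MAP = 2.222, E[μ|data] = 2.222

Posterior for μ is Normal. Precision-weighted mean: (1/5.8·-9.7 + 12/6.0·3.25) / (1/5.8 + 12/6.0) = 2.222.
A Normal posterior is symmetric, so mode = mean.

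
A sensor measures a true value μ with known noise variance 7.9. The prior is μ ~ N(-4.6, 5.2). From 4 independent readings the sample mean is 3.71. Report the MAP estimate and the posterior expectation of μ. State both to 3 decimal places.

Posterior for μ is Normal. Precision-weighted mean: (1/5.2·-4.6 + 4/7.9·3.71) / (1/5.2 + 4/7.9) = 1.423.
A Normal posterior is symmetric, so mode = mean.

μ_MAP = 1.423, E[μ|data] = 1.423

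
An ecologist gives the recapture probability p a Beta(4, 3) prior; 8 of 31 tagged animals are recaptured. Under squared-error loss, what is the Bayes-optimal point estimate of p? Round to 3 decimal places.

0.316

Posterior: Beta(4+8, 3+23) = Beta(12, 26).
Mode = (12−1)/(12+26−2) = 11/36 = 0.306.
Mean = 12/(12+26) = 12/38 = 0.316.
Squared-error loss ⇒ the optimal estimator is the posterior mean.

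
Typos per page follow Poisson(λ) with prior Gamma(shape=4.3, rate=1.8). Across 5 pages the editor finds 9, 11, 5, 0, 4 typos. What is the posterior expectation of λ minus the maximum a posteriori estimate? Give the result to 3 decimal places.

Σ counts = 29. Posterior: Gamma(shape = 4.3+29 = 33.3, rate = 1.8+5 = 6.8).
Mode = (α−1)/β = 32.3/6.8 = 4.750.
Mean = α/β = 33.3/6.8 = 4.897.
Difference = 4.897 − 4.750 = 0.147.
Right-skewed posterior ⇒ mode < mean.

0.147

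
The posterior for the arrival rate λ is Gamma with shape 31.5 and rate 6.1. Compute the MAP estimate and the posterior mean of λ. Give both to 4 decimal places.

Mode = (α−1)/β = 30.5/6.1 = 5.0000.
Mean = α/β = 31.5/6.1 = 5.1639.
Right-skewed posterior ⇒ mode < mean.

MAP = 5.0000, posterior mean = 5.1639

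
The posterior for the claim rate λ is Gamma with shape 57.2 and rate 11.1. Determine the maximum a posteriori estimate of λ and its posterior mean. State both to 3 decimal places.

Mode = (α−1)/β = 56.2/11.1 = 5.063.
Mean = α/β = 57.2/11.1 = 5.153.
Right-skewed posterior ⇒ mode < mean.

MAP = 5.063, posterior mean = 5.153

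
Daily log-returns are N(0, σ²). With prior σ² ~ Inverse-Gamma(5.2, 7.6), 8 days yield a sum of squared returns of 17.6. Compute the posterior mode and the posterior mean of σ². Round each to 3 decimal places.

Posterior: Inverse-Gamma(shape = 5.2+8/2 = 9.2, scale = 7.6+17.6/2 = 16.4).
Mode = β/(α+1) = 16.4/10.2 = 1.608.
Mean = β/(α−1) = 16.4/8.2 = 2.000.

MAP = 1.608; posterior mean = 2.000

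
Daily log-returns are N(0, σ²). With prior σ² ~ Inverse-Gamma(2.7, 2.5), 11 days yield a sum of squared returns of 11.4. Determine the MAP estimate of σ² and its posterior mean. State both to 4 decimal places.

Posterior: Inverse-Gamma(shape = 2.7+11/2 = 8.2, scale = 2.5+11.4/2 = 8.2).
Mode = β/(α+1) = 8.2/9.2 = 0.8913.
Mean = β/(α−1) = 8.2/7.2 = 1.1389.
Right-skewed posterior ⇒ mode < mean.

MAP = 0.8913; posterior mean = 1.1389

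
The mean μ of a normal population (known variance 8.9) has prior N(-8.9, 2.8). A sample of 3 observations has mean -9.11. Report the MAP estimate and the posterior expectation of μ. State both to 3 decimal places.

MAP estimate = -9.002, posterior expectation = -9.002

Posterior for μ is Normal. Precision-weighted mean: (1/2.8·-8.9 + 3/8.9·-9.11) / (1/2.8 + 3/8.9) = -9.002.
A Normal posterior is symmetric, so mode = mean.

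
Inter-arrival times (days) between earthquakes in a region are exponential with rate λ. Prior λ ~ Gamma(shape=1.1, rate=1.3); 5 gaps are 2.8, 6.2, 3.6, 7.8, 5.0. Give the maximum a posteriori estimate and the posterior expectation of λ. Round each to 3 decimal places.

MAP = 0.191, posterior mean = 0.228

Σ times = 25.4. Posterior: Gamma(shape = 1.1+5 = 6.1, rate = 1.3+25.4 = 26.7).
Mode = (α−1)/β = 5.1/26.7 = 0.191.
Mean = α/β = 6.1/26.7 = 0.228.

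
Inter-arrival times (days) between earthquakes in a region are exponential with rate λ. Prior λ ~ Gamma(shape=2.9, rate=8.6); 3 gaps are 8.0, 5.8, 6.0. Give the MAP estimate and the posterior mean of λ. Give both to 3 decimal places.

MAP = 0.173, posterior mean = 0.208

Σ times = 19.8. Posterior: Gamma(shape = 2.9+3 = 5.9, rate = 8.6+19.8 = 28.4).
Mode = (α−1)/β = 4.9/28.4 = 0.173.
Mean = α/β = 5.9/28.4 = 0.208.
The mean is pulled above the mode by the posterior's right skew.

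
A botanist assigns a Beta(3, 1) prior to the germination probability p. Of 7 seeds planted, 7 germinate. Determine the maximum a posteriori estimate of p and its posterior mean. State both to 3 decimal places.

MAP: 1.000. Posterior mean: 0.909.

Posterior: Beta(3+7, 1+0) = Beta(10, 1).
Since β = 1 ≤ 1 and α > 1, the Beta density is monotone increasing on [0,1]; the mode is at 1.
Mean = 10/(10+1) = 0.909.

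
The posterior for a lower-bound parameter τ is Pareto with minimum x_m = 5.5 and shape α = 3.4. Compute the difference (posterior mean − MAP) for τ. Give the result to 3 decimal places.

2.292

The Pareto density is strictly decreasing on [x_m, ∞), so the mode is x_m = 5.500.
Mean = α·x_m/(α−1) = 3.4·5.5/2.4 = 7.792.
Difference = 7.792 − 5.500 = 2.292.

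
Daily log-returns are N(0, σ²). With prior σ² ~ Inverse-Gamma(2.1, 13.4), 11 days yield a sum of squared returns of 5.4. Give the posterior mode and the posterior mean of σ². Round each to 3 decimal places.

posterior mode = 1.872, posterior mean = 2.439

Posterior: Inverse-Gamma(shape = 2.1+11/2 = 7.6, scale = 13.4+5.4/2 = 16.1).
Mode = β/(α+1) = 16.1/8.6 = 1.872.
Mean = β/(α−1) = 16.1/6.6 = 2.439.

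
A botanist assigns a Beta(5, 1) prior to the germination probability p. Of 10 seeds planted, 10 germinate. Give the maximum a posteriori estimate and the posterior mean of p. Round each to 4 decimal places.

p_MAP = 1.0000, E[p|data] = 0.9375

Posterior: Beta(5+10, 1+0) = Beta(15, 1).
Since β = 1 ≤ 1 and α > 1, the Beta density is monotone increasing on [0,1]; the mode is at 1.
Mean = 15/(15+1) = 0.9375.
Left-skewed posterior ⇒ mean < mode.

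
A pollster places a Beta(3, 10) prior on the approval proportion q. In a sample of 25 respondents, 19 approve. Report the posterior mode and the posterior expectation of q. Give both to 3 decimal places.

Posterior: Beta(3+19, 10+6) = Beta(22, 16).
Mode = (22−1)/(22+16−2) = 21/36 = 0.583.
Mean = 22/(22+16) = 22/38 = 0.579.

posterior mode = 0.583, posterior expectation = 0.579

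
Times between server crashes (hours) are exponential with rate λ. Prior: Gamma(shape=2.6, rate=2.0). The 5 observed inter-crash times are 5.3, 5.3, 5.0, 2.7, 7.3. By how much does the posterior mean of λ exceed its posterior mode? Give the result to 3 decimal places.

0.036

Σ times = 25.6. Posterior: Gamma(shape = 2.6+5 = 7.6, rate = 2.0+25.6 = 27.6).
Mode = (α−1)/β = 6.6/27.6 = 0.239.
Mean = α/β = 7.6/27.6 = 0.275.
Difference = 0.275 − 0.239 = 0.036.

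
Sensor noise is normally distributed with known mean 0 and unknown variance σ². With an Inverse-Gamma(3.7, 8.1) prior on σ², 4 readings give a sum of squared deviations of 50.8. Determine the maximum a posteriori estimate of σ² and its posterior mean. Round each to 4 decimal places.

Posterior: Inverse-Gamma(shape = 3.7+4/2 = 5.7, scale = 8.1+50.8/2 = 33.5).
Mode = β/(α+1) = 33.5/6.7 = 5.0000.
Mean = β/(α−1) = 33.5/4.7 = 7.1277.
The mean is pulled above the mode by the posterior's right skew.

σ²_MAP = 5.0000, E[σ²|data] = 7.1277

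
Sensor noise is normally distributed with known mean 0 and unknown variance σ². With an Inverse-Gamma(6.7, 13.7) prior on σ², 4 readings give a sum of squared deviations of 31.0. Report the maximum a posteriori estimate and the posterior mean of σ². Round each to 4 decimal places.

Posterior: Inverse-Gamma(shape = 6.7+4/2 = 8.7, scale = 13.7+31.0/2 = 29.2).
Mode = β/(α+1) = 29.2/9.7 = 3.0103.
Mean = β/(α−1) = 29.2/7.7 = 3.7922.

σ²_MAP = 3.0103, E[σ²|data] = 3.7922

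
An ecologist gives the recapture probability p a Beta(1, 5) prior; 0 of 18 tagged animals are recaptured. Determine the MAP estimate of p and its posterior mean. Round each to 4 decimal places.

p_MAP = 0.0000, E[p|data] = 0.0417

Posterior: Beta(1+0, 5+18) = Beta(1, 23).
Since α = 1 ≤ 1 and β > 1, the Beta density is monotone decreasing on [0,1]; the mode is at 0.
Mean = 1/(1+23) = 0.0417.
Right-skewed posterior ⇒ mode < mean.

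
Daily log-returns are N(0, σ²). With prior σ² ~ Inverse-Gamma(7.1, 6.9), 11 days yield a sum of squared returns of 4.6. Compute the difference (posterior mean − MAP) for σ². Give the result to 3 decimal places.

0.117

Posterior: Inverse-Gamma(shape = 7.1+11/2 = 12.6, scale = 6.9+4.6/2 = 9.2).
Mode = β/(α+1) = 9.2/13.6 = 0.676.
Mean = β/(α−1) = 9.2/11.6 = 0.793.
Difference = 0.793 − 0.676 = 0.117.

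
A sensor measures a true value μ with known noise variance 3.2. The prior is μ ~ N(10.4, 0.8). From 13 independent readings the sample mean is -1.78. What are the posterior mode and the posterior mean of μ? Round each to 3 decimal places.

MAP = 1.086; posterior mean = 1.086

Posterior for μ is Normal. Precision-weighted mean: (1/0.8·10.4 + 13/3.2·-1.78) / (1/0.8 + 13/3.2) = 1.086.
A Normal posterior is symmetric, so mode = mean.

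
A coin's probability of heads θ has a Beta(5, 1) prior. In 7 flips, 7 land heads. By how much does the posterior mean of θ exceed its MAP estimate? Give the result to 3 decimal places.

Posterior: Beta(5+7, 1+0) = Beta(12, 1).
Since β = 1 ≤ 1 and α > 1, the Beta density is monotone increasing on [0,1]; the mode is at 1.
Mean = 12/(12+1) = 0.923.
Difference = 0.923 − 1.000 = -0.077.

-0.077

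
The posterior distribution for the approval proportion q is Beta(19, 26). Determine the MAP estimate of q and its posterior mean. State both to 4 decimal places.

q_MAP = 0.4186, E[q|data] = 0.4222

Mode = (19−1)/(19+26−2) = 18/43 = 0.4186.
Mean = 19/(19+26) = 19/45 = 0.4222.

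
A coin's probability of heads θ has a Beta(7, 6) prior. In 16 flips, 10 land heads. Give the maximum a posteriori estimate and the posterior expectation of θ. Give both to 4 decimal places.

Posterior: Beta(7+10, 6+6) = Beta(17, 12).
Mode = (17−1)/(17+12−2) = 16/27 = 0.5926.
Mean = 17/(17+12) = 17/29 = 0.5862.

MAP = 0.5926; posterior mean = 0.5862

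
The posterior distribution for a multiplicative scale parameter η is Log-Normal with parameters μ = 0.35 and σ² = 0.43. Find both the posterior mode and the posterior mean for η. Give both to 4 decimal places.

Mode = exp(μ − σ²) = exp(-0.08) = 0.9231.
Mean = exp(μ + σ²/2) = exp(0.565) = 1.7594.

η_MAP = 0.9231, E[η|data] = 1.7594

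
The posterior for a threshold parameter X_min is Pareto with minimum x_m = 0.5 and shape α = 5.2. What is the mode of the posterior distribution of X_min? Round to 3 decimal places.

0.500

The Pareto density is strictly decreasing on [x_m, ∞), so the mode is x_m = 0.500.
Mean = α·x_m/(α−1) = 5.2·0.5/4.2 = 0.619.
This is the posterior mode — the MAP estimate.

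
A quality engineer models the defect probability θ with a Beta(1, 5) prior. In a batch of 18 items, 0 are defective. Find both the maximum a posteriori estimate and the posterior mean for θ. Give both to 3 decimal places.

Posterior: Beta(1+0, 5+18) = Beta(1, 23).
Since α = 1 ≤ 1 and β > 1, the Beta density is monotone decreasing on [0,1]; the mode is at 0.
Mean = 1/(1+23) = 0.042.

MAP: 0.000. Posterior mean: 0.042.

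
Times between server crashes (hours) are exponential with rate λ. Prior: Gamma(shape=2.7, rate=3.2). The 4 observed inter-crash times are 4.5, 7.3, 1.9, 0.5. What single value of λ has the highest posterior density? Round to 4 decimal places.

0.3276

Σ times = 14.2. Posterior: Gamma(shape = 2.7+4 = 6.7, rate = 3.2+14.2 = 17.4).
Mode = (α−1)/β = 5.7/17.4 = 0.3276.
Mean = α/β = 6.7/17.4 = 0.3851.
This is the posterior mode — the MAP estimate.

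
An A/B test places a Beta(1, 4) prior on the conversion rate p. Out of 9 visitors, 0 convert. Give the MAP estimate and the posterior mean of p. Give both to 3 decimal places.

Posterior: Beta(1+0, 4+9) = Beta(1, 13).
Since α = 1 ≤ 1 and β > 1, the Beta density is monotone decreasing on [0,1]; the mode is at 0.
Mean = 1/(1+13) = 0.071.
Right-skewed posterior ⇒ mode < mean.

MAP estimate = 0.000, posterior mean = 0.071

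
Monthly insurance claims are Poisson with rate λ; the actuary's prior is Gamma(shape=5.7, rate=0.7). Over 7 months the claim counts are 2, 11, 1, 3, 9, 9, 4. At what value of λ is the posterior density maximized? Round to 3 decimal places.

5.675

Σ counts = 39. Posterior: Gamma(shape = 5.7+39 = 44.7, rate = 0.7+7 = 7.7).
Mode = (α−1)/β = 43.7/7.7 = 5.675.
Mean = α/β = 44.7/7.7 = 5.805.
This is the posterior mode — the MAP estimate.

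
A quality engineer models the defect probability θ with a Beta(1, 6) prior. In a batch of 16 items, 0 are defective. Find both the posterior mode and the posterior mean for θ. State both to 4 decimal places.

Posterior: Beta(1+0, 6+16) = Beta(1, 22).
Since α = 1 ≤ 1 and β > 1, the Beta density is monotone decreasing on [0,1]; the mode is at 0.
Mean = 1/(1+22) = 0.0435.
Right-skewed posterior ⇒ mode < mean.

MAP: 0.0000. Posterior mean: 0.0435.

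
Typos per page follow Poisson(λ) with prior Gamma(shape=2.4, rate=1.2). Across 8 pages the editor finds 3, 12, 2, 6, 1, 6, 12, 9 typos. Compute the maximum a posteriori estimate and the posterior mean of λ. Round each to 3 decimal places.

MAP = 5.696; posterior mean = 5.804

Σ counts = 51. Posterior: Gamma(shape = 2.4+51 = 53.4, rate = 1.2+8 = 9.2).
Mode = (α−1)/β = 52.4/9.2 = 5.696.
Mean = α/β = 53.4/9.2 = 5.804.
Mean > mode: the posterior has a right tail.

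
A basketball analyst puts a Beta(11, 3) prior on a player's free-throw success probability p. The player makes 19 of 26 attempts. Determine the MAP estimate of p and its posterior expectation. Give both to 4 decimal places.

MAP = 0.7632, posterior mean = 0.7500

Posterior: Beta(11+19, 3+7) = Beta(30, 10).
Mode = (30−1)/(30+10−2) = 29/38 = 0.7632.
Mean = 30/(30+10) = 30/40 = 0.7500.
Left-skewed posterior ⇒ mean < mode.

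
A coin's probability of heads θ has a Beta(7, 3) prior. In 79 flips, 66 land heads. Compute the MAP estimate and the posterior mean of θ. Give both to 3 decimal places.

MAP: 0.828. Posterior mean: 0.820.

Posterior: Beta(7+66, 3+13) = Beta(73, 16).
Mode = (73−1)/(73+16−2) = 72/87 = 0.828.
Mean = 73/(73+16) = 73/89 = 0.820.
Mode > mean: the posterior has a left tail.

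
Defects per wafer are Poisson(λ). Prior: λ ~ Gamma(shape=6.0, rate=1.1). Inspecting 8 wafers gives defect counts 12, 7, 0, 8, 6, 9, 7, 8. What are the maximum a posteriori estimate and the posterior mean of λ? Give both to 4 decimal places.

Σ counts = 57. Posterior: Gamma(shape = 6.0+57 = 63.0, rate = 1.1+8 = 9.1).
Mode = (α−1)/β = 62.0/9.1 = 6.8132.
Mean = α/β = 63.0/9.1 = 6.9231.

MAP = 6.8132, posterior mean = 6.9231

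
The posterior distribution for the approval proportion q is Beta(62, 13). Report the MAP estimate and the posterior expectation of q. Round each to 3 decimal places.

q_MAP = 0.836, E[q|data] = 0.827

Mode = (62−1)/(62+13−2) = 61/73 = 0.836.
Mean = 62/(62+13) = 62/75 = 0.827.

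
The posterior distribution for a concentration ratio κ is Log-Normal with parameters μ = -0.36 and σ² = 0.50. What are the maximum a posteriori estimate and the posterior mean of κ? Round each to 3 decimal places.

Mode = exp(μ − σ²) = exp(-0.86) = 0.423.
Mean = exp(μ + σ²/2) = exp(-0.110) = 0.896.

maximum a posteriori estimate = 0.423, posterior mean = 0.896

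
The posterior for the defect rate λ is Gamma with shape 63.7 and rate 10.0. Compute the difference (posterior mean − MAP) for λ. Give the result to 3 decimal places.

Mode = (α−1)/β = 62.7/10.0 = 6.270.
Mean = α/β = 63.7/10.0 = 6.370.
Difference = 6.370 − 6.270 = 0.100.

0.100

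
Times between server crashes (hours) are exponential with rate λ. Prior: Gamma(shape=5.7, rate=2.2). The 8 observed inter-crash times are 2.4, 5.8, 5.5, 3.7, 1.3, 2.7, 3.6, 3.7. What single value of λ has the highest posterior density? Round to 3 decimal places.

0.411

Σ times = 28.7. Posterior: Gamma(shape = 5.7+8 = 13.7, rate = 2.2+28.7 = 30.9).
Mode = (α−1)/β = 12.7/30.9 = 0.411.
Mean = α/β = 13.7/30.9 = 0.443.
This is the posterior mode — the MAP estimate.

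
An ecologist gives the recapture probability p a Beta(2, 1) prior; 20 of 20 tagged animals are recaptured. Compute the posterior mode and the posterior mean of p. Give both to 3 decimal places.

p_MAP = 1.000, E[p|data] = 0.957

Posterior: Beta(2+20, 1+0) = Beta(22, 1).
Since β = 1 ≤ 1 and α > 1, the Beta density is monotone increasing on [0,1]; the mode is at 1.
Mean = 22/(22+1) = 0.957.
The mean is pulled below the mode by the posterior's left skew.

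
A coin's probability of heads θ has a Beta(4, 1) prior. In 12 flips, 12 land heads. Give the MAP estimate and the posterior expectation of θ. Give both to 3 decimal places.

MAP: 1.000. Posterior mean: 0.941.

Posterior: Beta(4+12, 1+0) = Beta(16, 1).
Since β = 1 ≤ 1 and α > 1, the Beta density is monotone increasing on [0,1]; the mode is at 1.
Mean = 16/(16+1) = 0.941.
Mode > mean: the posterior has a left tail.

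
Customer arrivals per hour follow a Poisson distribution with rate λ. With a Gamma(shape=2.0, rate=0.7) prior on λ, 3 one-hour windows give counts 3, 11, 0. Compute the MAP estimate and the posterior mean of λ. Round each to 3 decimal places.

Σ counts = 14. Posterior: Gamma(shape = 2.0+14 = 16.0, rate = 0.7+3 = 3.7).
Mode = (α−1)/β = 15.0/3.7 = 4.054.
Mean = α/β = 16.0/3.7 = 4.324.

λ_MAP = 4.054, E[λ|data] = 4.324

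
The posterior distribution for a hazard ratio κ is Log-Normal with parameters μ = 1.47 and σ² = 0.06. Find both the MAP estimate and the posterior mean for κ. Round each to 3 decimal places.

Mode = exp(μ − σ²) = exp(1.41) = 4.096.
Mean = exp(μ + σ²/2) = exp(1.500) = 4.482.
The mean is pulled above the mode by the posterior's right skew.

MAP = 4.096, posterior mean = 4.482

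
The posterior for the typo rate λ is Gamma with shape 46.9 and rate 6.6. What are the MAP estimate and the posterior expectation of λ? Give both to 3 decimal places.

MAP estimate = 6.955, posterior expectation = 7.106

Mode = (α−1)/β = 45.9/6.6 = 6.955.
Mean = α/β = 46.9/6.6 = 7.106.
Right-skewed posterior ⇒ mode < mean.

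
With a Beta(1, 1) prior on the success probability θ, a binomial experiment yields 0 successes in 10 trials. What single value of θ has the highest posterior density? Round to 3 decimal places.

Posterior: Beta(1+0, 1+10) = Beta(1, 11).
Since α = 1 ≤ 1 and β > 1, the Beta density is monotone decreasing on [0,1]; the mode is at 0.
Mean = 1/(1+11) = 0.083.
This is the posterior mode — the MAP estimate.

0.000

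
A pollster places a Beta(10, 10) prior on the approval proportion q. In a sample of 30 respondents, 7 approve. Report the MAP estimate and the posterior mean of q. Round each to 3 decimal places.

q_MAP = 0.333, E[q|data] = 0.340

Posterior: Beta(10+7, 10+23) = Beta(17, 33).
Mode = (17−1)/(17+33−2) = 16/48 = 0.333.
Mean = 17/(17+33) = 17/50 = 0.340.
Right-skewed posterior ⇒ mode < mean.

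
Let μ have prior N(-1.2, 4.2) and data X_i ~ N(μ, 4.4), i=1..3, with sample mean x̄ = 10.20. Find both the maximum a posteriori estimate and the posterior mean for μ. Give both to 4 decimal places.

Posterior for μ is Normal. Precision-weighted mean: (1/4.2·-1.2 + 3/4.4·10.20) / (1/4.2 + 3/4.4) = 7.2494.
A Normal posterior is symmetric, so mode = mean.

μ_MAP = 7.2494, E[μ|data] = 7.2494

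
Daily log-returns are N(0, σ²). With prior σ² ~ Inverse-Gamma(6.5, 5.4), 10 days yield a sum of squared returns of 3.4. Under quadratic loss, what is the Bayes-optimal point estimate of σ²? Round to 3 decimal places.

0.676

Posterior: Inverse-Gamma(shape = 6.5+10/2 = 11.5, scale = 5.4+3.4/2 = 7.1).
Mode = β/(α+1) = 7.1/12.5 = 0.568.
Mean = β/(α−1) = 7.1/10.5 = 0.676.
Quadratic loss ⇒ the optimal estimator is the posterior mean.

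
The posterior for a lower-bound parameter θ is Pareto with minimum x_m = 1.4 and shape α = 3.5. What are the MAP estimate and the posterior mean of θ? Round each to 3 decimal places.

MAP = 1.400, posterior mean = 1.960

The Pareto density is strictly decreasing on [x_m, ∞), so the mode is x_m = 1.400.
Mean = α·x_m/(α−1) = 3.5·1.4/2.5 = 1.960.
Right-skewed posterior ⇒ mode < mean.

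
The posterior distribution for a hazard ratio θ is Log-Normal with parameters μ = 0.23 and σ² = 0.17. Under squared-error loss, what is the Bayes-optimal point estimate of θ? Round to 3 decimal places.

1.370

Mode = exp(μ − σ²) = exp(0.06) = 1.062.
Mean = exp(μ + σ²/2) = exp(0.315) = 1.370.
Squared-error loss ⇒ the optimal estimator is the posterior mean.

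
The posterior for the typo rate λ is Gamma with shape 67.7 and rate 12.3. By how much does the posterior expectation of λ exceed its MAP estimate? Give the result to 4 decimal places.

0.0813

Mode = (α−1)/β = 66.7/12.3 = 5.4228.
Mean = α/β = 67.7/12.3 = 5.5041.
Difference = 5.5041 − 5.4228 = 0.0813.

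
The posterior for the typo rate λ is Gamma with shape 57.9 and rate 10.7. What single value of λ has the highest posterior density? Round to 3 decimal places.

5.318

Mode = (α−1)/β = 56.9/10.7 = 5.318.
Mean = α/β = 57.9/10.7 = 5.411.
This is the posterior mode — the MAP estimate.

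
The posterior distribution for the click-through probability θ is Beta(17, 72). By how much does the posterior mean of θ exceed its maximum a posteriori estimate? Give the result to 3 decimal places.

Mode = (17−1)/(17+72−2) = 16/87 = 0.184.
Mean = 17/(17+72) = 17/89 = 0.191.
Difference = 0.191 − 0.184 = 0.007.
The posterior is right-skewed, so the mean exceeds the mode.

0.007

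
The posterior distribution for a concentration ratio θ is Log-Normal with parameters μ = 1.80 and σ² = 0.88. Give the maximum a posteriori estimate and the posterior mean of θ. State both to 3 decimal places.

Mode = exp(μ − σ²) = exp(0.92) = 2.509.
Mean = exp(μ + σ²/2) = exp(2.240) = 9.393.

maximum a posteriori estimate = 2.509, posterior mean = 9.393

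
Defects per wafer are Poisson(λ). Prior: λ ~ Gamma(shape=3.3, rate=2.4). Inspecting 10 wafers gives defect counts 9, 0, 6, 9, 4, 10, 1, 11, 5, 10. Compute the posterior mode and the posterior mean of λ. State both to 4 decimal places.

Σ counts = 65. Posterior: Gamma(shape = 3.3+65 = 68.3, rate = 2.4+10 = 12.4).
Mode = (α−1)/β = 67.3/12.4 = 5.4274.
Mean = α/β = 68.3/12.4 = 5.5081.
The posterior is right-skewed, so the mean exceeds the mode.

posterior mode = 5.4274, posterior mean = 5.5081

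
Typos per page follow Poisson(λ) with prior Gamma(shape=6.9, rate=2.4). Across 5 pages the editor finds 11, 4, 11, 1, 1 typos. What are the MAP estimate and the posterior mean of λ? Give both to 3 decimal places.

Σ counts = 28. Posterior: Gamma(shape = 6.9+28 = 34.9, rate = 2.4+5 = 7.4).
Mode = (α−1)/β = 33.9/7.4 = 4.581.
Mean = α/β = 34.9/7.4 = 4.716.

MAP estimate = 4.581, posterior mean = 4.716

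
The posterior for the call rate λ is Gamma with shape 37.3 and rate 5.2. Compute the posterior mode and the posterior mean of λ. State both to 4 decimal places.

Mode = (α−1)/β = 36.3/5.2 = 6.9808.
Mean = α/β = 37.3/5.2 = 7.1731.

λ_MAP = 6.9808, E[λ|data] = 7.1731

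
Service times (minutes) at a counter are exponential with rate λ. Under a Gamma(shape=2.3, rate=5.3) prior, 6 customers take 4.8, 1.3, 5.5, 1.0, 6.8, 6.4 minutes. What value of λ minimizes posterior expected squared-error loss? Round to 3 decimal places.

Σ times = 25.8. Posterior: Gamma(shape = 2.3+6 = 8.3, rate = 5.3+25.8 = 31.1).
Mode = (α−1)/β = 7.3/31.1 = 0.235.
Mean = α/β = 8.3/31.1 = 0.267.
Squared-error loss ⇒ the optimal estimator is the posterior mean.

0.267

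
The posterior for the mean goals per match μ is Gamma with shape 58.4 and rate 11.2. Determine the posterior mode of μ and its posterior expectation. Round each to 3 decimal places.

Mode = (α−1)/β = 57.4/11.2 = 5.125.
Mean = α/β = 58.4/11.2 = 5.214.

MAP: 5.125. Posterior mean: 5.214.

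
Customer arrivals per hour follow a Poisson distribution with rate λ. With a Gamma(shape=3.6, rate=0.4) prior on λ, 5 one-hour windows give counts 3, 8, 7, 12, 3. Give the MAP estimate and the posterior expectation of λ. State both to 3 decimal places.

Σ counts = 33. Posterior: Gamma(shape = 3.6+33 = 36.6, rate = 0.4+5 = 5.4).
Mode = (α−1)/β = 35.6/5.4 = 6.593.
Mean = α/β = 36.6/5.4 = 6.778.
The posterior is right-skewed, so the mean exceeds the mode.

MAP: 6.593. Posterior mean: 6.778.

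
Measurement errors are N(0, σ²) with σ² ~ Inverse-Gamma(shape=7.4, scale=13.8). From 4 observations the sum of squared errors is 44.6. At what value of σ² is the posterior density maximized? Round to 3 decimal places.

3.471

Posterior: Inverse-Gamma(shape = 7.4+4/2 = 9.4, scale = 13.8+44.6/2 = 36.1).
Mode = β/(α+1) = 36.1/10.4 = 3.471.
Mean = β/(α−1) = 36.1/8.4 = 4.298.
This is the posterior mode — the MAP estimate.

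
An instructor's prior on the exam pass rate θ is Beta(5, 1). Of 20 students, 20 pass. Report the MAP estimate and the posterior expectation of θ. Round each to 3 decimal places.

Posterior: Beta(5+20, 1+0) = Beta(25, 1).
Since β = 1 ≤ 1 and α > 1, the Beta density is monotone increasing on [0,1]; the mode is at 1.
Mean = 25/(25+1) = 0.962.
The mean is pulled below the mode by the posterior's left skew.

MAP estimate = 1.000, posterior expectation = 0.962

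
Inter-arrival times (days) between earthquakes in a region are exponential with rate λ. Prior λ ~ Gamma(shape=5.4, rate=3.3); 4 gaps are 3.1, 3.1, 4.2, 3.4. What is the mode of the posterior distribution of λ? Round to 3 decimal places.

0.491

Σ times = 13.8. Posterior: Gamma(shape = 5.4+4 = 9.4, rate = 3.3+13.8 = 17.1).
Mode = (α−1)/β = 8.4/17.1 = 0.491.
Mean = α/β = 9.4/17.1 = 0.550.
This is the posterior mode — the MAP estimate.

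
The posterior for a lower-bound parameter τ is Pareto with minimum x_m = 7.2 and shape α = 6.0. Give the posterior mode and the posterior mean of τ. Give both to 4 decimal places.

MAP: 7.2000. Posterior mean: 8.6400.

The Pareto density is strictly decreasing on [x_m, ∞), so the mode is x_m = 7.2000.
Mean = α·x_m/(α−1) = 6.0·7.2/5.0 = 8.6400.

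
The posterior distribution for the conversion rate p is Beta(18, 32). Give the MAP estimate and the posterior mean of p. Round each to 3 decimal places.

p_MAP = 0.354, E[p|data] = 0.360

Mode = (18−1)/(18+32−2) = 17/48 = 0.354.
Mean = 18/(18+32) = 18/50 = 0.360.
The mean is pulled above the mode by the posterior's right skew.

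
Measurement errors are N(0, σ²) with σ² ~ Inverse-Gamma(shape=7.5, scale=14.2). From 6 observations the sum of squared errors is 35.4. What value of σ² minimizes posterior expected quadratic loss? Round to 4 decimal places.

Posterior: Inverse-Gamma(shape = 7.5+6/2 = 10.5, scale = 14.2+35.4/2 = 31.9).
Mode = β/(α+1) = 31.9/11.5 = 2.7739.
Mean = β/(α−1) = 31.9/9.5 = 3.3579.
Quadratic loss ⇒ the optimal estimator is the posterior mean.

3.3579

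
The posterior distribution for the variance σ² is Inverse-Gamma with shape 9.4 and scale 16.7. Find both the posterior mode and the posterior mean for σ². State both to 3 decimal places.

σ²_MAP = 1.606, E[σ²|data] = 1.988

Mode = β/(α+1) = 16.7/10.4 = 1.606.
Mean = β/(α−1) = 16.7/8.4 = 1.988.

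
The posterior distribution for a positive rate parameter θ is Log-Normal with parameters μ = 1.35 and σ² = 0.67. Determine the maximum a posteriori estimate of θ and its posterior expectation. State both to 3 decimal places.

Mode = exp(μ − σ²) = exp(0.68) = 1.974.
Mean = exp(μ + σ²/2) = exp(1.685) = 5.392.
The posterior is right-skewed, so the mean exceeds the mode.

θ_MAP = 1.974, E[θ|data] = 5.392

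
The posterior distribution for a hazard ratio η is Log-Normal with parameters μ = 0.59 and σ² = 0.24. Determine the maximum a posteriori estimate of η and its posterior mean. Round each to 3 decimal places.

Mode = exp(μ − σ²) = exp(0.35) = 1.419.
Mean = exp(μ + σ²/2) = exp(0.710) = 2.034.

MAP = 1.419; posterior mean = 2.034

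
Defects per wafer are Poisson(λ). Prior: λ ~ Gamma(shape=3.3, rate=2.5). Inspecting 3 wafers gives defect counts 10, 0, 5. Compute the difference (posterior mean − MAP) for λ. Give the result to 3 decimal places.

0.182

Σ counts = 15. Posterior: Gamma(shape = 3.3+15 = 18.3, rate = 2.5+3 = 5.5).
Mode = (α−1)/β = 17.3/5.5 = 3.145.
Mean = α/β = 18.3/5.5 = 3.327.
Difference = 3.327 − 3.145 = 0.182.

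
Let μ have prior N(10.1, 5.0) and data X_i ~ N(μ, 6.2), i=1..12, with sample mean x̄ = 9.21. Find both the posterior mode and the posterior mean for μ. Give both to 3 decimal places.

Posterior for μ is Normal. Precision-weighted mean: (1/5.0·10.1 + 12/6.2·9.21) / (1/5.0 + 12/6.2) = 9.293.
A Normal posterior is symmetric, so mode = mean.

MAP: 9.293. Posterior mean: 9.293.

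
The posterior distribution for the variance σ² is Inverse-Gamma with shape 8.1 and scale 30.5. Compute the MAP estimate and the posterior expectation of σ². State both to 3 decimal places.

MAP = 3.352; posterior mean = 4.296

Mode = β/(α+1) = 30.5/9.1 = 3.352.
Mean = β/(α−1) = 30.5/7.1 = 4.296.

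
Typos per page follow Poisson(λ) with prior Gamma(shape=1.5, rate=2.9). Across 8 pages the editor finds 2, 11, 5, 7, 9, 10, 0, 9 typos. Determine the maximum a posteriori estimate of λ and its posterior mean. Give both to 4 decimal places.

maximum a posteriori estimate = 4.9083, posterior mean = 5.0000

Σ counts = 53. Posterior: Gamma(shape = 1.5+53 = 54.5, rate = 2.9+8 = 10.9).
Mode = (α−1)/β = 53.5/10.9 = 4.9083.
Mean = α/β = 54.5/10.9 = 5.0000.
Mean > mode: the posterior has a right tail.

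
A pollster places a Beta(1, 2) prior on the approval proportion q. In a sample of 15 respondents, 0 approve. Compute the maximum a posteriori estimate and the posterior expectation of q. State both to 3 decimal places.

Posterior: Beta(1+0, 2+15) = Beta(1, 17).
Since α = 1 ≤ 1 and β > 1, the Beta density is monotone decreasing on [0,1]; the mode is at 0.
Mean = 1/(1+17) = 0.056.

MAP = 0.000; posterior mean = 0.056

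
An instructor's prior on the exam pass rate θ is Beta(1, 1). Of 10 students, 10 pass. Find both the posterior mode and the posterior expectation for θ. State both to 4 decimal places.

Posterior: Beta(1+10, 1+0) = Beta(11, 1).
Since β = 1 ≤ 1 and α > 1, the Beta density is monotone increasing on [0,1]; the mode is at 1.
Mean = 11/(11+1) = 0.9167.

MAP = 1.0000; posterior mean = 0.9167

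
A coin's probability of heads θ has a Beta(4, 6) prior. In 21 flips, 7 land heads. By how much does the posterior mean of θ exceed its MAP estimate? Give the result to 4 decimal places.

0.0100

Posterior: Beta(4+7, 6+14) = Beta(11, 20).
Mode = (11−1)/(11+20−2) = 10/29 = 0.3448.
Mean = 11/(11+20) = 11/31 = 0.3548.
Difference = 0.3548 − 0.3448 = 0.0100.
The mean is pulled above the mode by the posterior's right skew.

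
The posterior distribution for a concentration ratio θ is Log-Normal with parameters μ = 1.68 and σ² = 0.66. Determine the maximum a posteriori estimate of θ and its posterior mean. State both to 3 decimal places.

Mode = exp(μ − σ²) = exp(1.02) = 2.773.
Mean = exp(μ + σ²/2) = exp(2.010) = 7.463.
The posterior is right-skewed, so the mean exceeds the mode.

MAP = 2.773; posterior mean = 7.463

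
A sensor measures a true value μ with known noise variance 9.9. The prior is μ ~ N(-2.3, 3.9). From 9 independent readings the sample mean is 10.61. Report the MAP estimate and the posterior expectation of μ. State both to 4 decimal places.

MAP estimate = 7.7698, posterior expectation = 7.7698

Posterior for μ is Normal. Precision-weighted mean: (1/3.9·-2.3 + 9/9.9·10.61) / (1/3.9 + 9/9.9) = 7.7698.
A Normal posterior is symmetric, so mode = mean.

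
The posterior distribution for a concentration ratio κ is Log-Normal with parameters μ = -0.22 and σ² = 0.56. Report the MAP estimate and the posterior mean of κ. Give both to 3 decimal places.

MAP = 0.458; posterior mean = 1.062

Mode = exp(μ − σ²) = exp(-0.78) = 0.458.
Mean = exp(μ + σ²/2) = exp(0.060) = 1.062.
The mean is pulled above the mode by the posterior's right skew.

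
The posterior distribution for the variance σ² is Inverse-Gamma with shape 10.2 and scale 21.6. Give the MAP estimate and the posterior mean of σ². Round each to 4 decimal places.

Mode = β/(α+1) = 21.6/11.2 = 1.9286.
Mean = β/(α−1) = 21.6/9.2 = 2.3478.
Right-skewed posterior ⇒ mode < mean.

σ²_MAP = 1.9286, E[σ²|data] = 2.3478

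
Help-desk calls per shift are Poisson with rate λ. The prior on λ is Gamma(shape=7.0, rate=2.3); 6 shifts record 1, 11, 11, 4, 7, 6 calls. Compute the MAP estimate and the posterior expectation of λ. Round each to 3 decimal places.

MAP estimate = 5.542, posterior expectation = 5.663

Σ counts = 40. Posterior: Gamma(shape = 7.0+40 = 47.0, rate = 2.3+6 = 8.3).
Mode = (α−1)/β = 46.0/8.3 = 5.542.
Mean = α/β = 47.0/8.3 = 5.663.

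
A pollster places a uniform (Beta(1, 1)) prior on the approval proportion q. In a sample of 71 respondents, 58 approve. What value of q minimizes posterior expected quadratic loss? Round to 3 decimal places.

0.808

Posterior: Beta(1+58, 1+13) = Beta(59, 14).
Mode = (59−1)/(59+14−2) = 58/71 = 0.817.
With a flat prior the MAP equals the MLE, 58/71.
Mean = 59/(59+14) = 59/73 = 0.808.
Quadratic loss ⇒ the optimal estimator is the posterior mean.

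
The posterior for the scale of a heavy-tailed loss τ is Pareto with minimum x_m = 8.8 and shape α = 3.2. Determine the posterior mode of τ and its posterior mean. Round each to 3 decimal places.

posterior mode = 8.800, posterior mean = 12.800

The Pareto density is strictly decreasing on [x_m, ∞), so the mode is x_m = 8.800.
Mean = α·x_m/(α−1) = 3.2·8.8/2.2 = 12.800.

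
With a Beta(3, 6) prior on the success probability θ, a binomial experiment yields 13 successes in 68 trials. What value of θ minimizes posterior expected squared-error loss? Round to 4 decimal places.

0.2078

Posterior: Beta(3+13, 6+55) = Beta(16, 61).
Mode = (16−1)/(16+61−2) = 15/75 = 0.2000.
Mean = 16/(16+61) = 16/77 = 0.2078.
Squared-error loss ⇒ the optimal estimator is the posterior mean.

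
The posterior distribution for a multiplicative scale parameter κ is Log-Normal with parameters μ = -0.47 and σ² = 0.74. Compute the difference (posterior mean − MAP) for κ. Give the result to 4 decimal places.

Mode = exp(μ − σ²) = exp(-1.21) = 0.2982.
Mean = exp(μ + σ²/2) = exp(-0.100) = 0.9048.
Difference = 0.9048 − 0.2982 = 0.6066.

0.6066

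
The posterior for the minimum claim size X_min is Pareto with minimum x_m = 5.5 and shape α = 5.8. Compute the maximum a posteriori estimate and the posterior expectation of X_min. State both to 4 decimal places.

The Pareto density is strictly decreasing on [x_m, ∞), so the mode is x_m = 5.5000.
Mean = α·x_m/(α−1) = 5.8·5.5/4.8 = 6.6458.

maximum a posteriori estimate = 5.5000, posterior expectation = 6.6458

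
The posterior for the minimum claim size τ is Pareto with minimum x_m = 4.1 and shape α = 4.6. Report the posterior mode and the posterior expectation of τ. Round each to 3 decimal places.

The Pareto density is strictly decreasing on [x_m, ∞), so the mode is x_m = 4.100.
Mean = α·x_m/(α−1) = 4.6·4.1/3.6 = 5.239.

MAP = 4.100, posterior mean = 5.239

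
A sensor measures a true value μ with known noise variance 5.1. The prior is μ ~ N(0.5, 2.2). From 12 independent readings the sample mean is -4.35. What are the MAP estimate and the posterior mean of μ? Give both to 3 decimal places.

MAP: -3.565. Posterior mean: -3.565.

Posterior for μ is Normal. Precision-weighted mean: (1/2.2·0.5 + 12/5.1·-4.35) / (1/2.2 + 12/5.1) = -3.565.
A Normal posterior is symmetric, so mode = mean.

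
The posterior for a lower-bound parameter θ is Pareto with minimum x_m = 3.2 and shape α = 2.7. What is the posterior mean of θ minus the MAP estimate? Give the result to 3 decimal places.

The Pareto density is strictly decreasing on [x_m, ∞), so the mode is x_m = 3.200.
Mean = α·x_m/(α−1) = 2.7·3.2/1.7 = 5.082.
Difference = 5.082 − 3.200 = 1.882.

1.882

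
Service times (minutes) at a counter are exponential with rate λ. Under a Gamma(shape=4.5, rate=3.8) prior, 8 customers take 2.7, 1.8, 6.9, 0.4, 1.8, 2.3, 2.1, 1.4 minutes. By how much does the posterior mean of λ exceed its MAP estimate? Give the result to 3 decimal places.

Σ times = 19.4. Posterior: Gamma(shape = 4.5+8 = 12.5, rate = 3.8+19.4 = 23.2).
Mode = (α−1)/β = 11.5/23.2 = 0.496.
Mean = α/β = 12.5/23.2 = 0.539.
Difference = 0.539 − 0.496 = 0.043.

0.043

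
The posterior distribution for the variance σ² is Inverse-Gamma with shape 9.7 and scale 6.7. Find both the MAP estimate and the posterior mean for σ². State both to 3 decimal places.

MAP = 0.626; posterior mean = 0.770

Mode = β/(α+1) = 6.7/10.7 = 0.626.
Mean = β/(α−1) = 6.7/8.7 = 0.770.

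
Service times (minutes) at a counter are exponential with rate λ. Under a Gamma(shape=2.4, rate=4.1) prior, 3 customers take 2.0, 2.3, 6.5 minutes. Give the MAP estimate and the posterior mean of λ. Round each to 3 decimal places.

Σ times = 10.8. Posterior: Gamma(shape = 2.4+3 = 5.4, rate = 4.1+10.8 = 14.9).
Mode = (α−1)/β = 4.4/14.9 = 0.295.
Mean = α/β = 5.4/14.9 = 0.362.
Mean > mode: the posterior has a right tail.

λ_MAP = 0.295, E[λ|data] = 0.362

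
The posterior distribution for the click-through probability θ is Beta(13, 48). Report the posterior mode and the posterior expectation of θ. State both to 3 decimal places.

MAP: 0.203. Posterior mean: 0.213.

Mode = (13−1)/(13+48−2) = 12/59 = 0.203.
Mean = 13/(13+48) = 13/61 = 0.213.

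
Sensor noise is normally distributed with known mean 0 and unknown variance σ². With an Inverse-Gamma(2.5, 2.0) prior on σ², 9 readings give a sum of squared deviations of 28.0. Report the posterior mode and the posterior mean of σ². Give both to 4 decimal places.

MAP = 2.0000, posterior mean = 2.6667

Posterior: Inverse-Gamma(shape = 2.5+9/2 = 7.0, scale = 2.0+28.0/2 = 16.0).
Mode = β/(α+1) = 16.0/8.0 = 2.0000.
Mean = β/(α−1) = 16.0/6.0 = 2.6667.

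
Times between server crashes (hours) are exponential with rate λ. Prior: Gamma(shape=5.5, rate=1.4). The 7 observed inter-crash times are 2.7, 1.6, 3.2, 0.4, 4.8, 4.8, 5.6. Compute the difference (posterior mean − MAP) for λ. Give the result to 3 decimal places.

Σ times = 23.1. Posterior: Gamma(shape = 5.5+7 = 12.5, rate = 1.4+23.1 = 24.5).
Mode = (α−1)/β = 11.5/24.5 = 0.469.
Mean = α/β = 12.5/24.5 = 0.510.
Difference = 0.510 − 0.469 = 0.041.

0.041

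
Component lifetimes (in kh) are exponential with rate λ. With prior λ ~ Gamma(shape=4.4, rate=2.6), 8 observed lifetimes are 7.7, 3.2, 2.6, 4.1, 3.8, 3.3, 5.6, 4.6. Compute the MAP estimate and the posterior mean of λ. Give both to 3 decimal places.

λ_MAP = 0.304, E[λ|data] = 0.331

Σ times = 34.9. Posterior: Gamma(shape = 4.4+8 = 12.4, rate = 2.6+34.9 = 37.5).
Mode = (α−1)/β = 11.4/37.5 = 0.304.
Mean = α/β = 12.4/37.5 = 0.331.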